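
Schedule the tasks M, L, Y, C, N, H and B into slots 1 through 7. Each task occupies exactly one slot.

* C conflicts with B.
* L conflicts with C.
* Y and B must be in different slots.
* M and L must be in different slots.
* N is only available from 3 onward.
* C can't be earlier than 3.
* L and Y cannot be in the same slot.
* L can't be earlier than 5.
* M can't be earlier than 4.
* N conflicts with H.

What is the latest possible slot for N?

7

N is available from 3.
N at 7 is achievable: Y -> 1, C -> 3, H -> 1, B -> 2, L -> 5, N -> 7, M -> 4.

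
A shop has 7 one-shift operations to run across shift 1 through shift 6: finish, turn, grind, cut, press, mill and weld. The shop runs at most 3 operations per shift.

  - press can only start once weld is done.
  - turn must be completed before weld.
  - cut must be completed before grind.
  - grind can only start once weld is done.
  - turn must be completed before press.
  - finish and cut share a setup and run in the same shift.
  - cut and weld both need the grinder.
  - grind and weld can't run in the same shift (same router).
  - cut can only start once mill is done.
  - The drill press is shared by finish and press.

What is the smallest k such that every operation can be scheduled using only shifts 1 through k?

The precedence chain requires at least 3 distinct shifts.
With at most 3 per shift and 7 operations, at least 3 shifts are needed.
Could 3 shifts be enough, i.e. nothing placed later than shift 3? No: cut must come after mill (at shift 1 or later) → {shift 2, shift 3}; weld must come after turn (at shift 1 or later) → {shift 2, shift 3}; grind must come after cut (at shift 2 or later) → {shift 3}; cut must come before grind (at shift 3 or earlier) → {shift 2}; weld must come before grind (at shift 3 or earlier) → {shift 2}; weld can't share with cut (shift 2) → nothing is left.
So 3 shifts is not enough.
4 works (last occupied shift: shift 4): for example weld in shift 2; finish in shift 3; grind in shift 4; turn in shift 1; press in shift 4; cut in shift 3; mill in shift 1.

4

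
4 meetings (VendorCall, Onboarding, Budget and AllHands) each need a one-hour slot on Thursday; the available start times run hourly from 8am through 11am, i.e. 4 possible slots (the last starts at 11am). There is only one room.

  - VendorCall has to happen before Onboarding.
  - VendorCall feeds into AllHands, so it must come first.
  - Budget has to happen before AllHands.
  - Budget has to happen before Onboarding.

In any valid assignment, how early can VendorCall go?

8am

Downstream work caps VendorCall at 10am.
VendorCall at 8am is achievable: AllHands in 11am, VendorCall in 8am, Onboarding in 10am, Budget in 9am.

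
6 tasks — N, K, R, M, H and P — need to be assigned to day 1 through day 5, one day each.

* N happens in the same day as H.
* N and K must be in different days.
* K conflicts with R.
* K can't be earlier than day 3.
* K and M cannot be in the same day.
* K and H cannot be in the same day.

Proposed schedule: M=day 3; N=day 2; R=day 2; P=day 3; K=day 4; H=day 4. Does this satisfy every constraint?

K and M cannot be in the same day — holds.
K conflicts with R — holds.
N and K must be in different days — holds.
N happens in the same day as H — violated.
K can't be earlier than day 3 — holds.
K and H cannot be in the same day — violated.

No — it violates: K and H cannot be in the same day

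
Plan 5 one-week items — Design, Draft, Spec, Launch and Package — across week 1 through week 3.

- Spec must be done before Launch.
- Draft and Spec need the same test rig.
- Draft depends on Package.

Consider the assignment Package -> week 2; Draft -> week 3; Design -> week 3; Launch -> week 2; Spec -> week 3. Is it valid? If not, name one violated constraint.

No — it violates: Spec must be done before Launch

Draft depends on Package — holds.
Spec must be done before Launch — violated.
Draft and Spec need the same test rig — violated.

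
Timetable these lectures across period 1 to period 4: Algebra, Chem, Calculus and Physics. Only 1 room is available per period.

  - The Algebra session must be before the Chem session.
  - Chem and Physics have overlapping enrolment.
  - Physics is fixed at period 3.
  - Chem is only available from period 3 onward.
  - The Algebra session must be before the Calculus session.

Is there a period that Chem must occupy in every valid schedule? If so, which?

period 4

Chem's window is period 3–period 4.
Physics is fixed at period 3, and Chem can't share a period with Physics.
So Chem must be period 4.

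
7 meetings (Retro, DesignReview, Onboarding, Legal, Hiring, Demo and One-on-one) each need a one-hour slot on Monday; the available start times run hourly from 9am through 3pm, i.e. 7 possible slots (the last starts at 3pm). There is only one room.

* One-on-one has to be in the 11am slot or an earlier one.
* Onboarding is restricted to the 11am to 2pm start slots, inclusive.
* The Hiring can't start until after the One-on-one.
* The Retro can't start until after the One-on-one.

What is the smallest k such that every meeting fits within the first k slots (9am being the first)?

7

The precedence chain requires at least 2 distinct slots.
With at most 1 per slot and 7 meetings, at least 7 slots are needed.
Onboarding can't be placed before 11am — that is slot 3 counting from 9am — so the schedule must run through at least 3 slots.
7 works (last occupied slot: 3pm): for example Hiring -> 12pm; DesignReview -> 1pm; Onboarding -> 11am; Retro -> 10am; Demo -> 3pm; Legal -> 2pm; One-on-one -> 9am.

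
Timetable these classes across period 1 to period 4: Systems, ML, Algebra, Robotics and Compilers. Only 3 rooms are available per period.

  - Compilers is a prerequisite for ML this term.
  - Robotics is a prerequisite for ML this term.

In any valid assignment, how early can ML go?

period 2

Precedence pushes ML to at least period 2.
ML at period 2 is achievable: Algebra -> period 2, ML -> period 2, Systems -> period 1, Compilers -> period 1, Robotics -> period 1.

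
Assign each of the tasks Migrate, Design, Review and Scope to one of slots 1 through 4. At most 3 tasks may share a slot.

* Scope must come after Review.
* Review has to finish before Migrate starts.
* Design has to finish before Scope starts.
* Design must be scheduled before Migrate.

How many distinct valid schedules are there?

26

Splitting on Migrate: it can be 2 (3), 3 (9), 4 (14). Listing each branch's schedules as (Design, Review, Scope):
Migrate=2: (1,1,2) (1,1,3) (1,1,4) — 3.
Migrate=3: (1,1,2) (1,1,3) (1,1,4) (1,2,3) (1,2,4) (2,1,3) (2,1,4) (2,2,3) (2,2,4) — 9.
Migrate=4: (1,1,2) (1,1,3) (1,1,4) (1,2,3) (1,2,4) (1,3,4) (2,1,3) (2,1,4) (2,2,3) (2,2,4) (2,3,4) (3,1,4) (3,2,4) (3,3,4) — 14.
Summing: 3 + 9 + 14 = 26.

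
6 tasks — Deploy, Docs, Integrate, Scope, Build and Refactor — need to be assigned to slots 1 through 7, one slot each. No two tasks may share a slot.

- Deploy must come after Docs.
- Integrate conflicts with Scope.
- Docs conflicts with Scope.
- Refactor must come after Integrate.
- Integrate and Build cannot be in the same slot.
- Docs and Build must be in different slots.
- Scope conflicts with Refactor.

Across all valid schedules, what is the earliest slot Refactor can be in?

2

Precedence pushes Refactor to at least 2.
Refactor at 2 is achievable: Integrate in 1; Scope in 5; Docs in 3; Build in 6; Deploy in 4; Refactor in 2.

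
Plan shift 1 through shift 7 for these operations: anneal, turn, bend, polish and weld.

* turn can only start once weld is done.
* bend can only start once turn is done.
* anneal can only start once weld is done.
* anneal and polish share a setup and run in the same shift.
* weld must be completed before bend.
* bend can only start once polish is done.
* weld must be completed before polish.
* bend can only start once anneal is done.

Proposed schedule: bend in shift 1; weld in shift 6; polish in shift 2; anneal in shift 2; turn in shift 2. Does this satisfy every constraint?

Invalid. weld must be completed before bend.

anneal can only start once weld is done — violated.
bend can only start once turn is done — violated.
turn can only start once weld is done — violated.
anneal and polish share a setup and run in the same shift — holds.
bend can only start once anneal is done — violated.
weld must be completed before polish — violated.
bend can only start once polish is done — violated.
weld must be completed before bend — violated.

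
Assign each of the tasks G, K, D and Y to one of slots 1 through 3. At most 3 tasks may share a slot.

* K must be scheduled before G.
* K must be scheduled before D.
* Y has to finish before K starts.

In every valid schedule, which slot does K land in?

2

Precedence pushes K to at least 2; downstream work caps K at 2.
So K is pinned to 2.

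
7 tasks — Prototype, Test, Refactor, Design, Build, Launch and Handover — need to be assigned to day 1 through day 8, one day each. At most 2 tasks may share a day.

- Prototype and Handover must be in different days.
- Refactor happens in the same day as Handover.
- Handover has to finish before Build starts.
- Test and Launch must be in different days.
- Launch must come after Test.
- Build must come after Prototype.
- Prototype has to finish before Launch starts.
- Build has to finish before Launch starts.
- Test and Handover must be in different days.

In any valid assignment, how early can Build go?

day 3

Precedence pushes Build to at least day 2; downstream work caps Build at day 7.
Build at day 3 is achievable: Design=day 3, Build=day 3, Launch=day 4, Prototype=day 1, Handover=day 2, Test=day 1, Refactor=day 2.
Nothing earlier works — the conflict and capacity constraints rule out every day before day 3.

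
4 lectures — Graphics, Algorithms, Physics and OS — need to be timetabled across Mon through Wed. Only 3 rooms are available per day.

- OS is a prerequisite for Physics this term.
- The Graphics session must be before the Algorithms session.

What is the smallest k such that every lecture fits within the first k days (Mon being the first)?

The precedence chain requires at least 2 distinct days.
With at most 3 per day and 4 lectures, at least 2 days are needed.
2 works (last occupied day: Tue): for example Physics=Tue; OS=Mon; Graphics=Mon; Algorithms=Tue.

2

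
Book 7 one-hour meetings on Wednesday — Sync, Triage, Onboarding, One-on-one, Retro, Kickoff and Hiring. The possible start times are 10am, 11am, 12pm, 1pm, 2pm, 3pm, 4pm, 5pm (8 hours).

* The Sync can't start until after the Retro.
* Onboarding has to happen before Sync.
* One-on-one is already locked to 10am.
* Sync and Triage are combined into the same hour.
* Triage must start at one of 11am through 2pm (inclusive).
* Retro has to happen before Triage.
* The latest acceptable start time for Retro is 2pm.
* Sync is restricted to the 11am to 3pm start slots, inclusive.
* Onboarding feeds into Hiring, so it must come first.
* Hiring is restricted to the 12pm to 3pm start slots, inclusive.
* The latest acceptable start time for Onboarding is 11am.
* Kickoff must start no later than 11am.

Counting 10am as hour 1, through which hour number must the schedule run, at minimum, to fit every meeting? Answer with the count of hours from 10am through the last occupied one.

3

The precedence chain requires at least 2 distinct hours.
Hiring can't be placed before 12pm — that is hour 3 counting from 10am — so the schedule must run through at least 3 hours.
3 works (last occupied hour: 12pm): for example Retro in 10am, Hiring in 12pm, Onboarding in 10am, Sync in 11am, Triage in 11am, One-on-one in 10am, Kickoff in 10am.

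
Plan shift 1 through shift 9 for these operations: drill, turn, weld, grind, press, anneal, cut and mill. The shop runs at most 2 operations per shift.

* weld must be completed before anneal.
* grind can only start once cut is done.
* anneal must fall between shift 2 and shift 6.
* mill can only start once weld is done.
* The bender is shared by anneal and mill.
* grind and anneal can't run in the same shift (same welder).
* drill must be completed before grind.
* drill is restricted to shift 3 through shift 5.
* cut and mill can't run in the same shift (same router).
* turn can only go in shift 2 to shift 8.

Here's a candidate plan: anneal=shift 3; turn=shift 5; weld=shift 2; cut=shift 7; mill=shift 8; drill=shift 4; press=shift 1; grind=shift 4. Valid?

No — it violates: grind can only start once cut is done

grind and anneal can't run in the same shift (same welder) — holds.
turn can only go in shift 2 to shift 8 — holds.
anneal must fall between shift 2 and shift 6 — holds.
grind can only start once cut is done — violated.
cut and mill can't run in the same shift (same router) — holds.
The bender is shared by anneal and mill — holds.
drill must be completed before grind — violated.
mill can only start once weld is done — holds.
weld must be completed before anneal — holds.
The shop runs at most 2 operations per shift — holds.
drill is restricted to shift 3 through shift 5 — holds.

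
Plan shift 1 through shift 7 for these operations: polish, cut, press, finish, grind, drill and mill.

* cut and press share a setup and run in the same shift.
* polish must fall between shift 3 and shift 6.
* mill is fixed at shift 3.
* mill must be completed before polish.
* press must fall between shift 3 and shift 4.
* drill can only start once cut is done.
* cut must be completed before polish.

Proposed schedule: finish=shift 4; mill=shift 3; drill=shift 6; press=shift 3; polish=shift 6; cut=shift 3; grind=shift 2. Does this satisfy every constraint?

polish must fall between shift 3 and shift 6 — holds.
cut and press share a setup and run in the same shift — holds.
mill is fixed at shift 3 — holds.
mill must be completed before polish — holds.
drill can only start once cut is done — holds.
cut must be completed before polish — holds.
press must fall between shift 3 and shift 4 — holds.

Yes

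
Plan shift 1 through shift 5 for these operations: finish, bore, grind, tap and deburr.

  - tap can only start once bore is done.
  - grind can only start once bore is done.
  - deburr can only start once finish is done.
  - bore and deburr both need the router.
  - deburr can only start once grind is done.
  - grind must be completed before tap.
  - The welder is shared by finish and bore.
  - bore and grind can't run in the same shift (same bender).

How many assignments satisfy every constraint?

Splitting on finish: it can be shift 1 (6), shift 2 (15), shift 3 (16), shift 4 (10). Listing each branch's schedules as (bore, grind, tap, deburr) by shift number:
finish=shift 1: (2,3,4,4) (2,3,4,5) (2,3,5,4) (2,3,5,5) (2,4,5,5) (3,4,5,5) — 6.
finish=shift 2: (1,2,3,3) (1,2,3,4) (1,2,3,5) (1,2,4,3) (1,2,4,4) (1,2,4,5) (1,2,5,3) (1,2,5,4) (1,2,5,5) (1,3,4,4) (1,3,4,5) (1,3,5,4) (1,3,5,5) (1,4,5,5) (3,4,5,5) — 15.
finish=shift 3: (1,2,3,4) (1,2,3,5) (1,2,4,4) (1,2,4,5) (1,2,5,4) (1,2,5,5) (1,3,4,4) (1,3,4,5) (1,3,5,4) (1,3,5,5) (1,4,5,5) (2,3,4,4) (2,3,4,5) (2,3,5,4) (2,3,5,5) (2,4,5,5) — 16.
finish=shift 4: (1,2,3,5) (1,2,4,5) (1,2,5,5) (1,3,4,5) (1,3,5,5) (1,4,5,5) (2,3,4,5) (2,3,5,5) (2,4,5,5) (3,4,5,5) — 10.
Summing: 6 + 15 + 16 + 10 = 47.

47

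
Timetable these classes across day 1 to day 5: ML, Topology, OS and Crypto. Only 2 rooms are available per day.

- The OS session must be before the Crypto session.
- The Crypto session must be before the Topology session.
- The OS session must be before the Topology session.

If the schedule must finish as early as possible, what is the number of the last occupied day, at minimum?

3

The precedence chain requires at least 3 distinct days.
With at most 2 per day and 4 classes, at least 2 days are needed.
3 works (last occupied day: day 3): for example ML=day 1, Crypto=day 2, Topology=day 3, OS=day 1.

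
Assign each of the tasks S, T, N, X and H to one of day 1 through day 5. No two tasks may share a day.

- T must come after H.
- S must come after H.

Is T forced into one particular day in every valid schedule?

T can be day 2 (e.g. H in day 1; S in day 3; N in day 4; T in day 2; X in day 5) or day 3 (e.g. N -> day 4, H -> day 1, S -> day 2, T -> day 3, X -> day 5).

No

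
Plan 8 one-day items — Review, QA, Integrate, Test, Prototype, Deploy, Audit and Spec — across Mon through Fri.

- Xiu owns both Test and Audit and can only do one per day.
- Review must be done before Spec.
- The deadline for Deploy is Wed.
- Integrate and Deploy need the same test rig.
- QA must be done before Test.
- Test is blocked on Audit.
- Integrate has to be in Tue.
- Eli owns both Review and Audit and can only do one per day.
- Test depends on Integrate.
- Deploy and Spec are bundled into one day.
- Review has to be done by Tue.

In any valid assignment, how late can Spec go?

Precedence pushes Spec to at least Tue; Spec must be in the same day as Deploy, which can't be after Wed, so Spec is at most Wed.
Spec at Wed is achievable: Review -> Mon, Prototype -> Mon, Integrate -> Tue, Audit -> Tue, Deploy -> Wed, Spec -> Wed, QA -> Mon, Test -> Wed.

Wed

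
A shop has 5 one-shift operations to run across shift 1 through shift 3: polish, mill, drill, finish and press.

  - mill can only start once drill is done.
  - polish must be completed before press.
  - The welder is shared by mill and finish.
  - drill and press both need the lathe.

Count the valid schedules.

Splitting on polish: it can be shift 1 (10), shift 2 (6). Listing each branch's schedules as (mill, drill, finish, press) by shift number:
polish=shift 1: (2,1,1,2) (2,1,1,3) (2,1,3,2) (2,1,3,3) (3,1,1,2) (3,1,1,3) (3,1,2,2) (3,1,2,3) (3,2,1,3) (3,2,2,3) — 10.
polish=shift 2: (2,1,1,3) (2,1,3,3) (3,1,1,3) (3,1,2,3) (3,2,1,3) (3,2,2,3) — 6.
Summing: 10 + 6 = 16.

16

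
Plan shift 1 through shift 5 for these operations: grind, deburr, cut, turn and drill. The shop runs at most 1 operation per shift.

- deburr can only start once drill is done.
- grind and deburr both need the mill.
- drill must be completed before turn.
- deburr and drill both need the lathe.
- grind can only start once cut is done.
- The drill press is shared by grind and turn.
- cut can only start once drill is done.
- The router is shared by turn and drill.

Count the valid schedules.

12

Splitting on grind: it can be shift 3 (2), shift 4 (4), shift 5 (6). Listing each branch's schedules as (deburr, cut, turn, drill) by shift number:
grind=shift 3: (4,2,5,1) (5,2,4,1) — 2.
grind=shift 4: (2,3,5,1) (3,2,5,1) (5,2,3,1) (5,3,2,1) — 4.
grind=shift 5: (2,3,4,1) (2,4,3,1) (3,2,4,1) (3,4,2,1) (4,2,3,1) (4,3,2,1) — 6.
Summing: 2 + 4 + 6 = 12.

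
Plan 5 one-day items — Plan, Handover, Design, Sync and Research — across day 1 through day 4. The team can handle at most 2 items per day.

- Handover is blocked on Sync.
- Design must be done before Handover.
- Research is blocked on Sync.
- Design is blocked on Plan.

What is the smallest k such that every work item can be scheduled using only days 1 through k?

The precedence chain requires at least 3 distinct days.
With at most 2 per day and 5 work items, at least 3 days are needed.
3 works (last occupied day: day 3): for example Handover=day 3; Plan=day 1; Design=day 2; Research=day 2; Sync=day 1.

3 days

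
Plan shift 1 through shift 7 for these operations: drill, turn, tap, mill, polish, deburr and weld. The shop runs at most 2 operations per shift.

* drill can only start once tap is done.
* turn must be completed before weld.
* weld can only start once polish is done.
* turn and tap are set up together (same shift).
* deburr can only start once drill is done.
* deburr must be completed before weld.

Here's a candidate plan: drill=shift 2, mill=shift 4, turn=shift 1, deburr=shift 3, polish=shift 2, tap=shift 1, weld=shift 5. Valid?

deburr must be completed before weld — holds.
The shop runs at most 2 operations per shift — holds.
turn and tap are set up together (same shift) — holds.
weld can only start once polish is done — holds.
drill can only start once tap is done — holds.
deburr can only start once drill is done — holds.
turn must be completed before weld — holds.

Yes, all constraints hold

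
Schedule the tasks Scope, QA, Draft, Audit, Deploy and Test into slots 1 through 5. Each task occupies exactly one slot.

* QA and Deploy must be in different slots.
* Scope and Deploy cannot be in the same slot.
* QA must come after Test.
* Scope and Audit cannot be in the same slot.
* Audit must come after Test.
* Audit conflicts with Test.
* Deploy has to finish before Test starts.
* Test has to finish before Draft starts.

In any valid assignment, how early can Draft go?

Precedence pushes Draft to at least 3.
Draft at 3 is achievable: Audit -> 3; Test -> 2; Deploy -> 1; QA -> 3; Scope -> 2; Draft -> 3.

3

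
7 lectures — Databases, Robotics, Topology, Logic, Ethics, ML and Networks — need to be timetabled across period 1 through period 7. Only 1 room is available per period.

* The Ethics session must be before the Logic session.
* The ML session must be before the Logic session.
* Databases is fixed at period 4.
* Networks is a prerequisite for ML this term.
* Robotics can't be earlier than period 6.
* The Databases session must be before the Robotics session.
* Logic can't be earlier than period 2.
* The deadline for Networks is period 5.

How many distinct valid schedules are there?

30

Splitting on Robotics: it can be period 6 (15), period 7 (15). Listing each branch's schedules as (Databases, Topology, Logic, Ethics, ML, Networks) by period number:
Robotics=period 6: (4,1,7,2,5,3) (4,1,7,3,5,2) (4,1,7,5,3,2) (4,2,7,1,5,3) (4,2,7,3,5,1) (4,2,7,5,3,1) (4,3,7,1,5,2) (4,3,7,2,5,1) (4,3,7,5,2,1) (4,5,7,1,3,2) (4,5,7,2,3,1) (4,5,7,3,2,1) (4,7,5,1,3,2) (4,7,5,2,3,1) (4,7,5,3,2,1) — 15.
Robotics=period 7: (4,1,6,2,5,3) (4,1,6,3,5,2) (4,1,6,5,3,2) (4,2,6,1,5,3) (4,2,6,3,5,1) (4,2,6,5,3,1) (4,3,6,1,5,2) (4,3,6,2,5,1) (4,3,6,5,2,1) (4,5,6,1,3,2) (4,5,6,2,3,1) (4,5,6,3,2,1) (4,6,5,1,3,2) (4,6,5,2,3,1) (4,6,5,3,2,1) — 15.
Summing: 15 + 15 = 30.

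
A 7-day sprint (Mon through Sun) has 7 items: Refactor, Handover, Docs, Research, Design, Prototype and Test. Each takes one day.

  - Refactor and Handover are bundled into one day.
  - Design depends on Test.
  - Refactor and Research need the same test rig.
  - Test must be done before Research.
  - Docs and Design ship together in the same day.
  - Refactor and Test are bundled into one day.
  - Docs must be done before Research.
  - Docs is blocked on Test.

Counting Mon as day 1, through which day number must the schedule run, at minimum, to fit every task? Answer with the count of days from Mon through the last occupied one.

3 days

The precedence chain requires at least 3 distinct days.
3 works (last occupied day: Wed): for example Refactor in Mon; Handover in Mon; Docs in Tue; Test in Mon; Research in Wed; Design in Tue; Prototype in Mon.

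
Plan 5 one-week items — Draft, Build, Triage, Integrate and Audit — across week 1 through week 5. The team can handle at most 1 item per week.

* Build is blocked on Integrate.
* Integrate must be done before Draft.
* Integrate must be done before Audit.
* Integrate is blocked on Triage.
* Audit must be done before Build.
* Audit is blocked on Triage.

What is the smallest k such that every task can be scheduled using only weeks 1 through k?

5 weeks

The precedence chain requires at least 4 distinct weeks.
With at most 1 per week and 5 tasks, at least 5 weeks are needed.
5 works (last occupied week: week 5): for example Build=week 4; Integrate=week 2; Draft=week 5; Triage=week 1; Audit=week 3.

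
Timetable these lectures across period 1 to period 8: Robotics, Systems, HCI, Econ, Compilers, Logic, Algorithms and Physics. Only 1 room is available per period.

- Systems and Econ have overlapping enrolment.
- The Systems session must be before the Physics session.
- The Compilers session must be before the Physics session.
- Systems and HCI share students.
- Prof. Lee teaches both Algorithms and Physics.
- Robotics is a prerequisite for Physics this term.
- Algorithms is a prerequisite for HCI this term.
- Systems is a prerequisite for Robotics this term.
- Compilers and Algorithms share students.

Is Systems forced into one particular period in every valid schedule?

No

Systems can be period 1 (e.g. Logic in period 8; HCI in period 6; Systems in period 1; Physics in period 4; Econ in period 7; Robotics in period 2; Algorithms in period 5; Compilers in period 3) or period 2 (e.g. Physics=period 4; Econ=period 7; Algorithms=period 5; HCI=period 6; Robotics=period 3; Compilers=period 1; Logic=period 8; Systems=period 2).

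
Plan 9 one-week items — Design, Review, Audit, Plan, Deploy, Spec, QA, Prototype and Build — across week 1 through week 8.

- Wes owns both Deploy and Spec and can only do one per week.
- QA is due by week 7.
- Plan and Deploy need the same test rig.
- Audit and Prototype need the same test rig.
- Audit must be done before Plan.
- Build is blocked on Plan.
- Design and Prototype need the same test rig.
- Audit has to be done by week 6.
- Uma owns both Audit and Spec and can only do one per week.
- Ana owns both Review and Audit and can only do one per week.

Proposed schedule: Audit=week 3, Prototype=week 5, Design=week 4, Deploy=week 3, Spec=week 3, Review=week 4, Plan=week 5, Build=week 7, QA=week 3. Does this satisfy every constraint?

Invalid. Wes owns both Deploy and Spec and can only do one per week.

Uma owns both Audit and Spec and can only do one per week — violated.
Design and Prototype need the same test rig — holds.
Audit must be done before Plan — holds.
QA is due by week 7 — holds.
Audit and Prototype need the same test rig — holds.
Audit has to be done by week 6 — holds.
Wes owns both Deploy and Spec and can only do one per week — violated.
Plan and Deploy need the same test rig — holds.
Build is blocked on Plan — holds.
Ana owns both Review and Audit and can only do one per week — holds.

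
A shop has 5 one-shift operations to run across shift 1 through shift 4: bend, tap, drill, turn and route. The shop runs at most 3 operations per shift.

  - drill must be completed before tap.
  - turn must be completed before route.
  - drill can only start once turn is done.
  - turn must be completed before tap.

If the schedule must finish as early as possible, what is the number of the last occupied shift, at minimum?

3

The precedence chain requires at least 3 distinct shifts.
With at most 3 per shift and 5 operations, at least 2 shifts are needed.
3 works (last occupied shift: shift 3): for example bend -> shift 1, turn -> shift 1, tap -> shift 3, route -> shift 2, drill -> shift 2.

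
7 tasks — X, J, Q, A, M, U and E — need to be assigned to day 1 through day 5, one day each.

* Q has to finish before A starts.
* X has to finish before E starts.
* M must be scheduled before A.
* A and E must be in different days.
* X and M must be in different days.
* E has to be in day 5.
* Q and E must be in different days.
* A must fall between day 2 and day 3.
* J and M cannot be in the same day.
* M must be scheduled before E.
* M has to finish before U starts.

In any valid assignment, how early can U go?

Precedence pushes U to at least day 2.
U at day 2 is achievable: E -> day 5, Q -> day 1, A -> day 2, M -> day 1, X -> day 2, U -> day 2, J -> day 2.

day 2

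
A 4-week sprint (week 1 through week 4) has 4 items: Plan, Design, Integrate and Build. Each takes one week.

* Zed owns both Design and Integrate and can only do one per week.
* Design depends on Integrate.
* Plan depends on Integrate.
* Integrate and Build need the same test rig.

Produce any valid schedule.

Design in week 2, Integrate in week 1, Build in week 2, Plan in week 2

Checking: Integrate(week 1) before Plan(week 2); Integrate(week 1) before Design(week 2); Design(week 2) != Integrate(week 1); Integrate(week 1) != Build(week 2).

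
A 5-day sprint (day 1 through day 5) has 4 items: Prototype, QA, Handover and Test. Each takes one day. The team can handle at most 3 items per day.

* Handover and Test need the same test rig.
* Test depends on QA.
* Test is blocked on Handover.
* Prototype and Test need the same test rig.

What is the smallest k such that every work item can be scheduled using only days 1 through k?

2 days

The precedence chain requires at least 2 distinct days.
With at most 3 per day and 4 work items, at least 2 days are needed.
2 works (last occupied day: day 2): for example Prototype=day 1; Test=day 2; Handover=day 1; QA=day 1.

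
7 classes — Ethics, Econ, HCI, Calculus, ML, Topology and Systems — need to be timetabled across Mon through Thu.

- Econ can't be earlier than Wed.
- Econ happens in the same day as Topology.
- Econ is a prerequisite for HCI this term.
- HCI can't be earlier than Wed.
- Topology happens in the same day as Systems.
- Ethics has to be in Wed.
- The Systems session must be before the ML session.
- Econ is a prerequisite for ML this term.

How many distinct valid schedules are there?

4

Enumerating: Systems in Wed; Econ in Wed; ML in Thu; Topology in Wed; Ethics in Wed; Calculus in Mon; HCI in Thu | Topology -> Wed, Calculus -> Tue, Systems -> Wed, Econ -> Wed, ML -> Thu, HCI -> Thu, Ethics -> Wed | Topology=Wed, HCI=Thu, Econ=Wed, Systems=Wed, Ethics=Wed, Calculus=Wed, ML=Thu | Topology=Wed, Ethics=Wed, Calculus=Thu, HCI=Thu, Econ=Wed, ML=Thu, Systems=Wed.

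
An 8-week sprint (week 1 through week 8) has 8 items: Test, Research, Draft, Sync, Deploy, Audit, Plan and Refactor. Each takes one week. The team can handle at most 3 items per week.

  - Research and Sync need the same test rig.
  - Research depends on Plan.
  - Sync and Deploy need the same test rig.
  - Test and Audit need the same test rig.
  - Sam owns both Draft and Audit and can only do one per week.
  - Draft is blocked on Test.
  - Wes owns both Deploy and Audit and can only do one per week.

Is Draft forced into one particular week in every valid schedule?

No

Draft can be week 2 (e.g. Deploy -> week 2; Test -> week 1; Plan -> week 1; Audit -> week 3; Refactor -> week 3; Research -> week 2; Sync -> week 1; Draft -> week 2) or week 3 (e.g. Refactor=week 2; Deploy=week 2; Audit=week 4; Research=week 2; Plan=week 1; Test=week 1; Draft=week 3; Sync=week 1).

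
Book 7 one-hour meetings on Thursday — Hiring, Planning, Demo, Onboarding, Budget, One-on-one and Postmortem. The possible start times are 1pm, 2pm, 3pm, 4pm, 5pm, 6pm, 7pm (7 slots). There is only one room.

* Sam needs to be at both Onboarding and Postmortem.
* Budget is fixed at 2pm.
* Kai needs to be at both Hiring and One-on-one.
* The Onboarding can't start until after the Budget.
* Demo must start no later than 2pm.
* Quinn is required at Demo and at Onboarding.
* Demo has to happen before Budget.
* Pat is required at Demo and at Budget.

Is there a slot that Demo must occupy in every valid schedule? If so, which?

1pm

Demo's window is 1pm–2pm.
Budget is fixed at 2pm, and Demo can't share a slot with Budget.
So Demo must be 1pm.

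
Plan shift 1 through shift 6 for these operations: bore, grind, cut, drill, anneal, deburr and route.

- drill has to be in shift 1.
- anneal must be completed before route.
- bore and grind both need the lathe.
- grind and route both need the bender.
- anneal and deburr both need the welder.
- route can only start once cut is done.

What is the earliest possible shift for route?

Precedence pushes route to at least shift 2.
route at shift 2 is achievable: cut in shift 1; route in shift 2; deburr in shift 2; bore in shift 1; drill in shift 1; anneal in shift 1; grind in shift 3.

shift 2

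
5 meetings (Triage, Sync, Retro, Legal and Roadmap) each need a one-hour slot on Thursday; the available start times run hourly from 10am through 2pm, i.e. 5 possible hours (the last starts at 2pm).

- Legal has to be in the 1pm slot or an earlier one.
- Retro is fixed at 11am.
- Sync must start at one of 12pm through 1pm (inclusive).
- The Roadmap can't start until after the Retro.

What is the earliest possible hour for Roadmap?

12pm

Precedence pushes Roadmap to at least 12pm.
Roadmap at 12pm is achievable: Triage=10am, Sync=12pm, Legal=10am, Roadmap=12pm, Retro=11am.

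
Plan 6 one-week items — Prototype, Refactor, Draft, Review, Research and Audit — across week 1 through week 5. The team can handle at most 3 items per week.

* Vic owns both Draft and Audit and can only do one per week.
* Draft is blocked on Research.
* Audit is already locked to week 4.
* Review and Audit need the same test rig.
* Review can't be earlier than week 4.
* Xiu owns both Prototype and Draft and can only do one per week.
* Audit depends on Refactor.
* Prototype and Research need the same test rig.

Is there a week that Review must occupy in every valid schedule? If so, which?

week 5

Review's window is week 4–week 5.
Audit is fixed at week 4, and Review can't share a week with Audit.
So Review must be week 5.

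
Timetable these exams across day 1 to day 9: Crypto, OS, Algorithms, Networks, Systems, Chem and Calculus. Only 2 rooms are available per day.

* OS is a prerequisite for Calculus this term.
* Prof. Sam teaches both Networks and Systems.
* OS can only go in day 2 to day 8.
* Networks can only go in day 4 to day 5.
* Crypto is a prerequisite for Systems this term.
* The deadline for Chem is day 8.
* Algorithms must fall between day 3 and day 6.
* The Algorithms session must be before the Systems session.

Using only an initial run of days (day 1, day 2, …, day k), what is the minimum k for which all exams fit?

5

The precedence chain requires at least 2 distinct days.
With at most 2 per day and 7 exams, at least 4 days are needed.
Networks can't be placed before day 4, so the schedule must run through at least day 4.
Could 4 days be enough, i.e. nothing placed later than day 4? No: Algorithms's window within 4 days is {day 3, day 4}; Networks's window within 4 days is {day 4}; Systems must come after Algorithms (at day 3 or later) → {day 4}; Systems can't share with Networks (day 4) → nothing is left.
So 4 days is not enough.
5 works (last occupied day: day 5): for example Networks in day 4, Algorithms in day 3, Crypto in day 1, OS in day 2, Calculus in day 3, Systems in day 5, Chem in day 1.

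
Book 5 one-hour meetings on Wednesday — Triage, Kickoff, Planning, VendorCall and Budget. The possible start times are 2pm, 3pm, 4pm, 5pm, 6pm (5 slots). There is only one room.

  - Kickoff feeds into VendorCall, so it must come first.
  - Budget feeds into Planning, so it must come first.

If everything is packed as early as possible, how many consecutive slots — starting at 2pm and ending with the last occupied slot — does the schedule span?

The precedence chain requires at least 2 distinct slots.
With at most 1 per slot and 5 meetings, at least 5 slots are needed.
5 works (last occupied slot: 6pm): for example Kickoff=2pm, Budget=3pm, Triage=6pm, VendorCall=5pm, Planning=4pm.

5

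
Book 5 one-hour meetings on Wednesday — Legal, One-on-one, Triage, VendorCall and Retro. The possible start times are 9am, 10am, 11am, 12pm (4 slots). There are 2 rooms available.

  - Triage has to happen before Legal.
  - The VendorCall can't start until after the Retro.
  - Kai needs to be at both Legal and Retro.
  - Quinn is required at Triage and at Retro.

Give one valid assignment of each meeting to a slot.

Legal=10am, Retro=11am, VendorCall=12pm, One-on-one=9am, Triage=9am

Checking: Retro(11am) before VendorCall(12pm); Triage(9am) before Legal(10am); Legal(10am) != Retro(11am); Triage(9am) != Retro(11am); max 2 per slot (cap 2).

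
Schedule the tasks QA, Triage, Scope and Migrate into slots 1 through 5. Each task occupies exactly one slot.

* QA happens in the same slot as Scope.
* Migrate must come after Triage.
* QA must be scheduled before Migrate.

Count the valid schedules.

30

Splitting on QA: it can be 1 (10), 2 (9), 3 (7), 4 (4). Listing each branch's schedules as (Triage, Scope, Migrate):
QA=1: (1,1,2) (1,1,3) (1,1,4) (1,1,5) (2,1,3) (2,1,4) (2,1,5) (3,1,4) (3,1,5) (4,1,5) — 10.
QA=2: (1,2,3) (1,2,4) (1,2,5) (2,2,3) (2,2,4) (2,2,5) (3,2,4) (3,2,5) (4,2,5) — 9.
QA=3: (1,3,4) (1,3,5) (2,3,4) (2,3,5) (3,3,4) (3,3,5) (4,3,5) — 7.
QA=4: (1,4,5) (2,4,5) (3,4,5) (4,4,5) — 4.
Summing: 10 + 9 + 7 + 4 = 30.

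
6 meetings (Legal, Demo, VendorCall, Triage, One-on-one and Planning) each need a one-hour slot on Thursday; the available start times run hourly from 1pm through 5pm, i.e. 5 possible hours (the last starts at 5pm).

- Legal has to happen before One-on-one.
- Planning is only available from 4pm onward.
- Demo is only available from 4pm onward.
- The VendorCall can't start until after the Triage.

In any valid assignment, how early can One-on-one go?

Precedence pushes One-on-one to at least 2pm.
One-on-one at 2pm is achievable: VendorCall=2pm; Legal=1pm; Demo=4pm; Triage=1pm; Planning=4pm; One-on-one=2pm.

2pm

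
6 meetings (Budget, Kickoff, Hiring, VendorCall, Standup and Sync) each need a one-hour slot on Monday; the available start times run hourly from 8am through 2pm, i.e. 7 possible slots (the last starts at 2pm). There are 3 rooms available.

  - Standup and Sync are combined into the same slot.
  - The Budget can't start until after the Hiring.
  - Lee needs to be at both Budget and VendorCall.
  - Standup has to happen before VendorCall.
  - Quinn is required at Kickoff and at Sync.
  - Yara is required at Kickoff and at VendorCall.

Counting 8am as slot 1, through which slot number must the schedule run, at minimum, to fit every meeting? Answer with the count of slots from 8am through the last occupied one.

The precedence chain requires at least 2 distinct slots.
With at most 3 per slot and 6 meetings, at least 2 slots are needed.
Could 2 slots be enough, i.e. nothing placed later than 9am? No: VendorCall must come after Standup (at 8am or later) → {9am}; Standup must come before VendorCall (at 9am or earlier) → {8am}; Sync must be in the same slot as Standup (in {8am}) → {8am}; Kickoff can't share with Sync (8am) → {9am}; VendorCall can't share with Kickoff (9am) → nothing is left.
So 2 slots is not enough.
3 works (last occupied slot: 10am): for example Hiring -> 8am, VendorCall -> 10am, Budget -> 9am, Sync -> 8am, Kickoff -> 9am, Standup -> 8am.

3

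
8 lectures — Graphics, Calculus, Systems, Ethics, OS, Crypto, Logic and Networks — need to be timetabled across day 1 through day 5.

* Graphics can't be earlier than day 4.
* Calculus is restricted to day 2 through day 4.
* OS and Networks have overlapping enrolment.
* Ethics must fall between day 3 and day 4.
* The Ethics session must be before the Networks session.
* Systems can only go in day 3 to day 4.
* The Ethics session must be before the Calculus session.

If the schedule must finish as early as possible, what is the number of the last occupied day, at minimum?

The precedence chain requires at least 2 distinct days.
Graphics can't be placed before day 4, so the schedule must run through at least day 4.
4 works (last occupied day: day 4): for example Graphics -> day 4; Logic -> day 1; Systems -> day 3; Calculus -> day 4; Ethics -> day 3; Networks -> day 4; Crypto -> day 1; OS -> day 1.

4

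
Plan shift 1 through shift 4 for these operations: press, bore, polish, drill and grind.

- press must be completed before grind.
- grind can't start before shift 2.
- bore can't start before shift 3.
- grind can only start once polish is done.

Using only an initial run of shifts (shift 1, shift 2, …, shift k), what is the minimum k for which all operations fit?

The precedence chain requires at least 2 distinct shifts.
bore can't be placed before shift 3, so the schedule must run through at least shift 3.
3 works (last occupied shift: shift 3): for example bore in shift 3, drill in shift 1, polish in shift 1, press in shift 1, grind in shift 2.

3 shifts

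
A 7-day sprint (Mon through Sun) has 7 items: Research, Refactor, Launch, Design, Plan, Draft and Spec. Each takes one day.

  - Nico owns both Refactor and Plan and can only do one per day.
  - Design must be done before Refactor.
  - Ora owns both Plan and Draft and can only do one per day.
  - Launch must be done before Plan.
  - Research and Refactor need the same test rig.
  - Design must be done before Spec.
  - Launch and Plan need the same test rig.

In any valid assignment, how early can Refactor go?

Tue

Precedence pushes Refactor to at least Tue.
Refactor at Tue is achievable: Launch -> Mon, Refactor -> Tue, Plan -> Wed, Design -> Mon, Research -> Mon, Spec -> Tue, Draft -> Mon.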